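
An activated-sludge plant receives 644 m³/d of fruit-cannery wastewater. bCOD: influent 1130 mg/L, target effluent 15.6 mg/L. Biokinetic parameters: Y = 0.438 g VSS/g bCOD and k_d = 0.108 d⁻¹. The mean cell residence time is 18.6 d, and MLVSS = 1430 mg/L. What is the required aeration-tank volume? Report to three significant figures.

V ≈ 1360 m³

From the SRT design equation V = Y Q (S₀−S) θ_c / [X (1 + k_d θ_c)] = 0.438 × 644 × (1130 − 15.6) × 18.6 / [1430 × (1 + 0.108 × 18.6)] = 5.85×10^6 / 4303 = 1359 m³.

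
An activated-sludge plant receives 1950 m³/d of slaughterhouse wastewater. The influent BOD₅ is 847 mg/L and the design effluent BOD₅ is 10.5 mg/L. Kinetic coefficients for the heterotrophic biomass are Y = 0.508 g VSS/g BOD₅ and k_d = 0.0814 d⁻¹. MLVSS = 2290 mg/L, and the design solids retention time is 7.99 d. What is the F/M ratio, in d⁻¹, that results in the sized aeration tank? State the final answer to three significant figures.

Rearranging the biomass balance for a CMAS with decay, V = Y·Q·ΔS·θ_c / [X·(1+k_d θ_c)] = 0.508 × 1950 × (847 − 10.5) × 7.99 / [2290 × (1 + 0.0814 × 7.99)] = 6.62×10^6 / 3779 = 1752 m³.
F/M = applied load / biomass = Q·S₀/(V·X) = 1950 × 847 / (1752 × 2290) = 0.4117 d⁻¹.

F/M ≈ 0.412 d⁻¹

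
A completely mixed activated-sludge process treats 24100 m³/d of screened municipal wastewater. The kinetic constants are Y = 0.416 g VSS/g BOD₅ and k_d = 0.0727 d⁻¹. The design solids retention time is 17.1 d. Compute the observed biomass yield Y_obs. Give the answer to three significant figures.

Y_obs ≈ 0.185 g VSS/g BOD₅

Observed yield with endogenous decay: Y_obs = Y / (1 + k_d·θ_c) = 0.416 / (1 + 0.0727 × 17.1) = 0.416 / 2.243 = 0.1855 g VSS/g BOD₅.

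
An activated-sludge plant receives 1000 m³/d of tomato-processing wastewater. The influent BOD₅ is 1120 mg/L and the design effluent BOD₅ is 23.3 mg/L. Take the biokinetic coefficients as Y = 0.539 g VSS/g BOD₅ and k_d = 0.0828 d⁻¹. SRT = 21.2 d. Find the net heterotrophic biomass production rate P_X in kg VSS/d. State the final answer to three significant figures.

Correct the yield for decay: Y_obs = Y/(1 + k_d θ_c) = 0.539 / (1 + 0.0828 × 21.2) = 0.539 / 2.755 = 0.1956.
Q·(S₀ − S) = 1000 × (1120 − 23.3) × 10⁻³ = 1097 kg/d removed.
P_X = Y_obs · Q(S₀ − S) = 0.1956 × 1097 = 214.5 kg VSS/d.

P_X ≈ 215 kg VSS/d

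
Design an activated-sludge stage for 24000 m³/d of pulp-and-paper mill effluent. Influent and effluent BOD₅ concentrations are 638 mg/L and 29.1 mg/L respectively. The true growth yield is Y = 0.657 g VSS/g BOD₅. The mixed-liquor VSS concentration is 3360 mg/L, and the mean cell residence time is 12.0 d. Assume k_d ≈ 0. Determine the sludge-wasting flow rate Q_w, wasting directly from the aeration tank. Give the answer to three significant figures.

Biomass mass balance (decay neglected): V·X = Y·Q·(S₀ − S)·θ_c, so V = 0.657 × 24000 × (638 − 29.1) × 12.0 / 3360 = 34290 m³.
For wasting at MLVSS concentration, Q_w = V/θ_c = 34290/12.0 = 2857 m³/d.

Q_w ≈ 2860 m³/d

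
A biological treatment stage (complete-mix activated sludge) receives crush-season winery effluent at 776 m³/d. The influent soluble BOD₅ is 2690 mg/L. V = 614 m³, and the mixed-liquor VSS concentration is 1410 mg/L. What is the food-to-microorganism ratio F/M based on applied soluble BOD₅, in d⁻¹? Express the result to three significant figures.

Food-to-microorganism ratio F/M = Q S₀ / (V X) = 776 × 2690 / (614.0 × 1410) = 2.411 d⁻¹.

F/M ≈ 2.41 d⁻¹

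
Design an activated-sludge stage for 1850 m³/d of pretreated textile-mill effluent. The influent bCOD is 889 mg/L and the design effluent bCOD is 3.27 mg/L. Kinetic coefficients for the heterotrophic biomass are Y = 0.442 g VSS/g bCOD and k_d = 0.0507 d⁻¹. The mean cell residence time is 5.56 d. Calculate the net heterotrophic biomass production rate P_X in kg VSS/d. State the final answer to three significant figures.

Observed yield with endogenous decay: Y_obs = Y / (1 + k_d·θ_c) = 0.442 / (1 + 0.0507 × 5.56) = 0.442 / 1.282 = 0.3448 g VSS/g bCOD.
Substrate removed = Q·(S₀ − S) = 1850 m³/d × (889 − 3.27) g/m³ = 1.64×10^6 g/d = 1639 kg/d.
Biomass produced: P_X = Y_obs·Q·ΔS = 0.3448 × 1639 ≈ 565.0 kg VSS/d.

P_X ≈ 565 kg VSS/d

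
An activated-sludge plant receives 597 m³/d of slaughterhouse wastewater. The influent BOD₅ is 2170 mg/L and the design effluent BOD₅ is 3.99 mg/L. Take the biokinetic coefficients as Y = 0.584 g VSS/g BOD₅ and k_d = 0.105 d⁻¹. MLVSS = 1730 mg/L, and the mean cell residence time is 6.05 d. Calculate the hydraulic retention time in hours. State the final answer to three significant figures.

From the SRT design equation V = Y Q (S₀−S) θ_c / [X (1 + k_d θ_c)] = 0.584 × 597 × (2170 − 3.99) × 6.05 / [1730 × (1 + 0.105 × 6.05)] = 4.57×10^6 / 2829 = 1615 m³.
HRT = V/Q = 1615 m³ / 597 m³·d⁻¹ = 2.705 d × 24 = 64.92 h.

τ ≈ 64.9 h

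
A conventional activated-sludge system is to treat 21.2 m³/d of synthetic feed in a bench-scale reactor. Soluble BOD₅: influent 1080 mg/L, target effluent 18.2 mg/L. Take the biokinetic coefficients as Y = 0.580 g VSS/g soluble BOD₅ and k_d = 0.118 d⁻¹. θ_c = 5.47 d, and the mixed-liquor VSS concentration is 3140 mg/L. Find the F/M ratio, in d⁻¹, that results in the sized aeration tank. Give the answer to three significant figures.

F/M ≈ 0.528 d⁻¹

Steady-state biomass mass balance: V·X·(1 + k_d·θ_c) = Y·Q·(S₀ − S)·θ_c, so V = 0.580 × 21.2 × (1080 − 18.2) × 5.47 / [3140 × (1 + 0.118 × 5.47)] = 7.14×10^4 / 5167 = 13.82 m³.
F/M = applied load / biomass = Q·S₀/(V·X) = 21.2 × 1080 / (13.82 × 3140) = 0.5275 d⁻¹.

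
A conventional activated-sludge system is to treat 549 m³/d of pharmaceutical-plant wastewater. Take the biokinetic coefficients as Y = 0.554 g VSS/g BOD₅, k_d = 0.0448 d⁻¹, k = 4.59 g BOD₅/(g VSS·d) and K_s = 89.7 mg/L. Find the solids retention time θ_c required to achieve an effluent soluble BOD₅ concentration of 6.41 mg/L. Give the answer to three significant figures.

θ_c ≈ 8.01 d

Specific growth rate at S = 6.41 mg/L: μ = YkS/(K_s+S) = 0.554·4.59·6.41/(89.7+6.41) = 0.1696 d⁻¹.
Then 1/θ_c = μ − k_d = 0.1696 − 0.0448 = 0.1248 d⁻¹, giving θ_c = 8.013 d.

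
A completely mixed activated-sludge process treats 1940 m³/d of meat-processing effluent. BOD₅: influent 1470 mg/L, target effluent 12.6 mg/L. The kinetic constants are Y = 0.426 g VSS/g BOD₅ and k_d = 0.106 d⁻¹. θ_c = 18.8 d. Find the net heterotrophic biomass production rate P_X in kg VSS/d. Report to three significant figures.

The observed yield is Y_obs = Y/(1 + k_d·θ_c) = 0.426 / (1 + 0.106 × 18.8) = 0.426 / 2.993 = 0.1423 g VSS per g BOD₅ removed.
Mass of BOD₅ removed per day: Q(S₀ − S) = 1940 × 1457 g/m³ = 2827 kg/d.
So the net sludge growth is P_X = 0.1423 × 2827 = 402.5 kg VSS/d.

P_X ≈ 402 kg VSS/d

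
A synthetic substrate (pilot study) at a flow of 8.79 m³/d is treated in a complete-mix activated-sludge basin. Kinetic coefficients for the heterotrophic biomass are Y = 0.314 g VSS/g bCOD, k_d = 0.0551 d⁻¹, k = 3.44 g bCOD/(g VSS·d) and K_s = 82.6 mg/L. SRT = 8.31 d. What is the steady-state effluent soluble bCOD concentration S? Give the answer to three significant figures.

From the Monod/SRT balance for a CMAS, S = K_s·(1+k_d θ_c)/[θ_c·(Y k − k_d) − 1] = 82.6 × (1 + 0.0551 × 8.31) / [8.31 × (0.314 × 3.44 − 0.0551) − 1] = 120.4 / 7.518 = 16.02 mg/L.

S ≈ 16.0 mg/L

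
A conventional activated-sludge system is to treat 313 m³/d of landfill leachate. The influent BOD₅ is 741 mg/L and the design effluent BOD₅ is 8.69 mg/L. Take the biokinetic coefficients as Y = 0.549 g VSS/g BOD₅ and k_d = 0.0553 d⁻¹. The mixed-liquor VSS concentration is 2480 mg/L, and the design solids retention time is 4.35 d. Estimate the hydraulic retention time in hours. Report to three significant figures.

Steady-state biomass mass balance: V·X·(1 + k_d·θ_c) = Y·Q·(S₀ − S)·θ_c, so V = 0.549 × 313 × (741 − 8.69) × 4.35 / [2480 × (1 + 0.0553 × 4.35)] = 5.47×10^5 / 3077 = 177.9 m³.
Hydraulic retention time τ = V/Q = 177.9 / 313 = 0.5684 d = 13.64 h.

τ ≈ 13.6 h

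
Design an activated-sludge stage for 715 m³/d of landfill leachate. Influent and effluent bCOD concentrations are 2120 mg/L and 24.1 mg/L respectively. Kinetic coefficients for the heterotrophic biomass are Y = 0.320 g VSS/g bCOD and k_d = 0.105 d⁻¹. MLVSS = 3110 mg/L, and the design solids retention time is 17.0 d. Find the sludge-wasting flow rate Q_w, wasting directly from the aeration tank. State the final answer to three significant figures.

From the SRT design equation V = Y Q (S₀−S) θ_c / [X (1 + k_d θ_c)] = 0.320 × 715 × (2120 − 24.1) × 17.0 / [3110 × (1 + 0.105 × 17.0)] = 8.15×10^6 / 8661 = 941.2 m³.
With mixed-liquor wasting, θ_c = V/Q_w, so Q_w = V/θ_c = 941.2/17.0 = 55.37 m³/d.

Q_w ≈ 55.4 m³/d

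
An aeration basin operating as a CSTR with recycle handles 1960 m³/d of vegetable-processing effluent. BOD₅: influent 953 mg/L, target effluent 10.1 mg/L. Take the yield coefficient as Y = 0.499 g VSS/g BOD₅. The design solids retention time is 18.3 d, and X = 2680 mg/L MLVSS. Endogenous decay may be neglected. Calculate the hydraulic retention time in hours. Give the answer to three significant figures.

τ ≈ 77.1 h

With k_d = 0 the design equation reduces to V = Y Q (S₀−S) θ_c / X = 0.499 × 1960 × (953 − 10.1) × 18.3 / 2680 = 6297 m³.
τ = V/Q = 6297/1960 = 3.213 d, or 77.11 h.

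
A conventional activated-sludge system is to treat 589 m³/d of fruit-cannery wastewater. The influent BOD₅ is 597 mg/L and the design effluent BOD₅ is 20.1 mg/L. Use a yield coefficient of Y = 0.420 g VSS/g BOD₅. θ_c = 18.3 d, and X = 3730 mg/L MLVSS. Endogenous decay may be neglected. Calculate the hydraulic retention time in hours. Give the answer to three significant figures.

V·X = Y·Q·ΔS·θ_c gives V = 0.420 × 589 × (597 − 20.1) × 18.3 / 3730 = 700.2 m³.
Hydraulic retention time τ = V/Q = 700.2 / 589 = 1.189 d = 28.53 h.

τ ≈ 28.5 h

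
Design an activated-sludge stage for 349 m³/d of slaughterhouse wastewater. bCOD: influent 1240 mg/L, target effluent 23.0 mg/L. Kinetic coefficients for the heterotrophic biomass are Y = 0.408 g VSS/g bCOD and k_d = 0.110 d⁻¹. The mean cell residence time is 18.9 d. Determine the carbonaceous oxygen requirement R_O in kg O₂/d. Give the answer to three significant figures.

The observed yield is Y_obs = Y/(1 + k_d·θ_c) = 0.408 / (1 + 0.110 × 18.9) = 0.408 / 3.079 = 0.1325 g VSS per g bCOD removed.
Q·(S₀ − S) = 349 × (1240 − 23.0) × 10⁻³ = 424.7 kg/d removed.
P_X = Y_obs·Q·(S₀ − S) = 0.1325 × 424.7 = 56.28 kg VSS/d.
R_O = Q·(S₀ − S) − 1.42·P_X = 424.7 − 1.42 × 56.28 = 344.8 kg O₂/d.

R_O ≈ 345 kg O₂/d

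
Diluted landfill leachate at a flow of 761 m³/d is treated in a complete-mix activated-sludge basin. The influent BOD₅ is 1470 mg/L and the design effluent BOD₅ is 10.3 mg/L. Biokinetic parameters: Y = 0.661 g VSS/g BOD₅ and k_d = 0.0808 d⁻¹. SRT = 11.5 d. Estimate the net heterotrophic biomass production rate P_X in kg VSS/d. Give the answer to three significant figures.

The observed yield is Y_obs = Y/(1 + k_d·θ_c) = 0.661 / (1 + 0.0808 × 11.5) = 0.661 / 1.929 = 0.3426 g VSS per g BOD₅ removed.
Mass of BOD₅ removed per day: Q(S₀ − S) = 761 × 1460 g/m³ = 1111 kg/d.
P_X = Y_obs · Q(S₀ − S) = 0.3426 × 1111 = 380.6 kg VSS/d.

P_X ≈ 381 kg VSS/d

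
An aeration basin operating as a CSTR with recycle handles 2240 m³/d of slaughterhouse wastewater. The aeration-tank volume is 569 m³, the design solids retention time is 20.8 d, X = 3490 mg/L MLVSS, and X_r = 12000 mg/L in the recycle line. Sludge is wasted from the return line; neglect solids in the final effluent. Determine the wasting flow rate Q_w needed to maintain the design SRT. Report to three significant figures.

Wasting from the return line (neglecting effluent solids): Q_w = V·X / (θ_c·X_r) = 569.0 × 3490 / (20.8 × 12000) = 7.956 m³/d.

Q_w ≈ 7.96 m³/d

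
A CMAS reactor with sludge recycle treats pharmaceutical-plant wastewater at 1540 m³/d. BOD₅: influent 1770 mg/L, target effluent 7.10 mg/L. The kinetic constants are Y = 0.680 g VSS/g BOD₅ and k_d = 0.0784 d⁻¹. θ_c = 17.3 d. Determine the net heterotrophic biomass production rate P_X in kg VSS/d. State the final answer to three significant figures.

Correct the yield for decay: Y_obs = Y/(1 + k_d θ_c) = 0.680 / (1 + 0.0784 × 17.3) = 0.680 / 2.356 = 0.2886.
Mass of BOD₅ removed per day: Q(S₀ − S) = 1540 × 1763 g/m³ = 2715 kg/d.
Net biomass production P_X = Y_obs × Q·(S₀ − S) = 0.2886 × 2715 = 783.5 kg VSS/d.

P_X ≈ 783 kg VSS/d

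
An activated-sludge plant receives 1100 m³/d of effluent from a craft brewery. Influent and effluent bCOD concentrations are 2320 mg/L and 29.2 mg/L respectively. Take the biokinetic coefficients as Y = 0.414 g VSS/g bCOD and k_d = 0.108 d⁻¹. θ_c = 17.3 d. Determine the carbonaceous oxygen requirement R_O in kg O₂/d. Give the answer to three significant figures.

Correct the yield for decay: Y_obs = Y/(1 + k_d θ_c) = 0.414 / (1 + 0.108 × 17.3) = 0.414 / 2.868 = 0.1443.
Mass of bCOD removed per day: Q(S₀ − S) = 1100 × 2291 g/m³ = 2520 kg/d.
Biomass synthesised: P_X = Y_obs × 2520 = 363.7 kg VSS/d.
Carbonaceous O₂ demand = substrate oxidised − cell-mass equivalent = 2520 − 1.42 × 363.7 = 2003 kg O₂/d.

R_O ≈ 2000 kg O₂/d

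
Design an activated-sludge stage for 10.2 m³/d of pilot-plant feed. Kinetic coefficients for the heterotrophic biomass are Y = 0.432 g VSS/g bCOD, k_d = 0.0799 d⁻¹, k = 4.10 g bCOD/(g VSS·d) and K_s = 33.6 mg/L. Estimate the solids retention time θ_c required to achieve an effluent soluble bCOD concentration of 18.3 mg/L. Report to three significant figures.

θ_c ≈ 1.84 d

From 1/θ_c = Y·k·S/(K_s + S) − k_d: Y·k·S/(K_s+S) = 0.432 × 4.10 × 18.3 / (33.6 + 18.3) = 0.6245 d⁻¹.
θ_c = 1/(μ − k_d) = 1/(0.6245 − 0.0799) = 1/0.5446 = 1.836 d.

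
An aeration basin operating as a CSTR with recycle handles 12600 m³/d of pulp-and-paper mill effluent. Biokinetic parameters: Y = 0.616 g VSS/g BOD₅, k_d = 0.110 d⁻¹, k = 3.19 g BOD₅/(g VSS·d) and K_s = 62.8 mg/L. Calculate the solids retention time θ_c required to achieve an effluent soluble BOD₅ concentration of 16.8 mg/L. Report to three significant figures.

At the target effluent, Y k S/(K_s+S) = 0.616×3.19×16.8/79.60 = 0.4147 d⁻¹.
θ_c = 1/(μ − k_d) = 1/(0.4147 − 0.110) = 1/0.3047 = 3.282 d.

θ_c ≈ 3.28 d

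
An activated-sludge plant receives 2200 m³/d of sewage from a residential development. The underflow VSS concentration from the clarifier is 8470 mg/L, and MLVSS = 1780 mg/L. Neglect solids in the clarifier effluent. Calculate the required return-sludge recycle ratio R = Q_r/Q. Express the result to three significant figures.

R ≈ 0.266

Mass balance around the secondary clarifier (neglecting effluent solids): R = X / (X_r − X) = 1780 / (8470 − 1780) = 0.2661.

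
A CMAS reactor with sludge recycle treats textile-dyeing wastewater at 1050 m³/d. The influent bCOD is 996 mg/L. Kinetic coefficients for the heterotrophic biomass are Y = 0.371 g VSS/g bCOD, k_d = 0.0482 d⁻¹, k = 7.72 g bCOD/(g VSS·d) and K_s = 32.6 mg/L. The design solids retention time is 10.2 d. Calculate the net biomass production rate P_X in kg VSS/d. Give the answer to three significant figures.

For a completely mixed reactor with recycle the Lawrence–McCarty relation gives S = K_s·(1 + k_d·θ_c) / [θ_c·(Y·k − k_d) − 1] = 32.6 × (1 + 0.0482 × 10.2) / [10.2 × (0.371 × 7.72 − 0.0482) − 1] = 48.63 / 27.72 = 1.754 mg/L.
Correct the yield for decay: Y_obs = Y/(1 + k_d θ_c) = 0.371 / (1 + 0.0482 × 10.2) = 0.371 / 1.492 = 0.2487.
Substrate removed = Q·(S₀ − S) = 1050 m³/d × (996 − 1.75) g/m³ = 1.04×10^6 g/d = 1044 kg/d.
Biomass produced: P_X = Y_obs·Q·ΔS = 0.2487 × 1044 ≈ 259.7 kg VSS/d.

P_X ≈ 260 kg VSS/d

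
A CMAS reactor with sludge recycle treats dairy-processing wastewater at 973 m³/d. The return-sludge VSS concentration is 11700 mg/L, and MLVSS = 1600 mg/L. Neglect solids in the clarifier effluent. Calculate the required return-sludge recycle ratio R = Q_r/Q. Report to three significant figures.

Mass balance around the secondary clarifier (neglecting effluent solids): R = X / (X_r − X) = 1600 / (11700 − 1600) = 0.1584.

R ≈ 0.158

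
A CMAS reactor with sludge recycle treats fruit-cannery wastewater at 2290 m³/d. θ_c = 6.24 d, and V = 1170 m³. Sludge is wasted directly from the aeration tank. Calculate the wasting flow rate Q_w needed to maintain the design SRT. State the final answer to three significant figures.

Q_w ≈ 188 m³/d

With mixed-liquor wasting, θ_c = V/Q_w, so Q_w = V/θ_c = 1170/6.24 = 187.5 m³/d.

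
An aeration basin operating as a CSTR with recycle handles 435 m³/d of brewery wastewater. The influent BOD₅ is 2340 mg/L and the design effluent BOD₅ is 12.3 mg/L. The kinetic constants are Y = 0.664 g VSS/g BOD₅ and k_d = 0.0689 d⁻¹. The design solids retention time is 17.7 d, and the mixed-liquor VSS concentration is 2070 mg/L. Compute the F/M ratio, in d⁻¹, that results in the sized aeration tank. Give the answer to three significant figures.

F/M ≈ 0.190 d⁻¹

From the SRT design equation V = Y Q (S₀−S) θ_c / [X (1 + k_d θ_c)] = 0.664 × 435 × (2340 − 12.3) × 17.7 / [2070 × (1 + 0.0689 × 17.7)] = 1.19×10^7 / 4594 = 2590 m³.
Food-to-microorganism ratio F/M = Q S₀ / (V X) = 435 × 2340 / (2590 × 2070) = 0.1898 d⁻¹.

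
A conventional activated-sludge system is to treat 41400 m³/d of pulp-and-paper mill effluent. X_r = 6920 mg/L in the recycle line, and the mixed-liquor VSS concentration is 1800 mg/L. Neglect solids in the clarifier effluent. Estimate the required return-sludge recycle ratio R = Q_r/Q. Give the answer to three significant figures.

R ≈ 0.352

R = Q_r/Q = X/(X_r − X) = 1800 / (6920 − 1800) = 0.3516.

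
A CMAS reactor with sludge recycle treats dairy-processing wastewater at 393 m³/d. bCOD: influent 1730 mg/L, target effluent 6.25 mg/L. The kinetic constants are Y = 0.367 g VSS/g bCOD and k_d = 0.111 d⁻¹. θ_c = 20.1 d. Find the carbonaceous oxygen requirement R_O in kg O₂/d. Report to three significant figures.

R_O ≈ 568 kg O₂/d

Y_obs = Y / (1 + k_d θ_c) = 0.367 / (1 + 0.111 × 20.1) = 0.367 / 3.231 = 0.1136.
ΔS = 1730 − 6.25 = 1724 mg/L, so the substrate removal rate is 393 × 1724/1000 = 677.4 kg bCOD/d.
Biomass synthesised: P_X = Y_obs × 677.4 = 76.95 kg VSS/d.
R_O = Q·(S₀ − S) − 1.42·P_X = 677.4 − 1.42 × 76.95 = 568.2 kg O₂/d.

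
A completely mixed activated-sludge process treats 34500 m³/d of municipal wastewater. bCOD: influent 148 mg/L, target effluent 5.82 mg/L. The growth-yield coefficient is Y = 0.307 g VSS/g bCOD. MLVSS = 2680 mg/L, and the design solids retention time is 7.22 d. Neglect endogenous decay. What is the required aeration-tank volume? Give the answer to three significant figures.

V ≈ 4060 m³

Biomass mass balance (decay neglected): V·X = Y·Q·(S₀ − S)·θ_c, so V = 0.307 × 34500 × (148 − 5.82) × 7.22 / 2680 = 4057 m³.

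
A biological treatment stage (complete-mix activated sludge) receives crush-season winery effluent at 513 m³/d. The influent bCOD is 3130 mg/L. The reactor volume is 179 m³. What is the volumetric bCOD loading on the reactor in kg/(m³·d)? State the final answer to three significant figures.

Volumetric loading L_v = Q·S₀ / V = 513 × 3130 g/m³ / 179.0 m³ = 8970 g/(m³·d) = 8.970 kg bCOD/(m³·d).

L_v ≈ 8.97 kg bCOD/(m³·d)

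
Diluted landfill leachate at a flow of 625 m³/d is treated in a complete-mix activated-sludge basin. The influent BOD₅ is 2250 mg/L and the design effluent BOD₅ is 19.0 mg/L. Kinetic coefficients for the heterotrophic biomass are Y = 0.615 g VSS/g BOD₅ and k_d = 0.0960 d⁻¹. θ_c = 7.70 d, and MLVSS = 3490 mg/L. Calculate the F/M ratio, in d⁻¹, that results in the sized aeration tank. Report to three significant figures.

Rearranging the biomass balance for a CMAS with decay, V = Y·Q·ΔS·θ_c / [X·(1+k_d θ_c)] = 0.615 × 625 × (2250 − 19.0) × 7.70 / [3490 × (1 + 0.0960 × 7.70)] = 6.6×10^6 / 6070 = 1088 m³.
Food-to-microorganism ratio F/M = Q S₀ / (V X) = 625 × 2250 / (1088 × 3490) = 0.3704 d⁻¹.

F/M ≈ 0.370 d⁻¹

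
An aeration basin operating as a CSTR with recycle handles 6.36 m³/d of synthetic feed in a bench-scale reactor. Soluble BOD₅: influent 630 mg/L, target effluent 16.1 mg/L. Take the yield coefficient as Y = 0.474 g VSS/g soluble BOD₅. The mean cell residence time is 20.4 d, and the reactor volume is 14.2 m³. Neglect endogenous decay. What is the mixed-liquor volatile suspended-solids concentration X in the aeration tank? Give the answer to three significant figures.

From V·X = Y·Q·(S₀ − S)·θ_c (decay neglected): X = 0.474 × 6.36 × (630 − 16.1) × 20.4 / 14.2 = 2659 mg/L.

X ≈ 2660 mg/L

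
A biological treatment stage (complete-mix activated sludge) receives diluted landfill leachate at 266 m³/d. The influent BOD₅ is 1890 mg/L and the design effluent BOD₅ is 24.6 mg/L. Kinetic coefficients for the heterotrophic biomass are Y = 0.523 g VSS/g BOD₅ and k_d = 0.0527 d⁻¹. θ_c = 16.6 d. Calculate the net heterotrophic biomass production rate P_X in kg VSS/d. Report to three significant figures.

P_X ≈ 138 kg VSS/d

The observed yield is Y_obs = Y/(1 + k_d·θ_c) = 0.523 / (1 + 0.0527 × 16.6) = 0.523 / 1.875 = 0.2790 g VSS per g BOD₅ removed.
Mass of BOD₅ removed per day: Q(S₀ − S) = 266 × 1865 g/m³ = 496.2 kg/d.
P_X = Y_obs · Q(S₀ − S) = 0.2790 × 496.2 = 138.4 kg VSS/d.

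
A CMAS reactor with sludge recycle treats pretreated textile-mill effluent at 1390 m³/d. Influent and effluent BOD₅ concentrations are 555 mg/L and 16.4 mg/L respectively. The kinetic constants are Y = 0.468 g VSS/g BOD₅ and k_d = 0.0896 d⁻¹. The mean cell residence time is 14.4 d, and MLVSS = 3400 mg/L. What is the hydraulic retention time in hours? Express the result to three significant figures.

From the SRT design equation V = Y Q (S₀−S) θ_c / [X (1 + k_d θ_c)] = 0.468 × 1390 × (555 − 16.4) × 14.4 / [3400 × (1 + 0.0896 × 14.4)] = 5.05×10^6 / 7787 = 647.9 m³.
Hydraulic retention time τ = V/Q = 647.9 / 1390 = 0.4661 d = 11.19 h.

τ ≈ 11.2 h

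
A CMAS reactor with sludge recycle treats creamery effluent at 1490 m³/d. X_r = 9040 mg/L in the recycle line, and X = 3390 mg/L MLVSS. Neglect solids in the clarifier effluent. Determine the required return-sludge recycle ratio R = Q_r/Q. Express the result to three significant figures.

R ≈ 0.600

Solids balance on the clarifier gives (1+R)X = R·X_r, so R = X/(X_r − X) = 3390 / (9040 − 3390) = 0.6000.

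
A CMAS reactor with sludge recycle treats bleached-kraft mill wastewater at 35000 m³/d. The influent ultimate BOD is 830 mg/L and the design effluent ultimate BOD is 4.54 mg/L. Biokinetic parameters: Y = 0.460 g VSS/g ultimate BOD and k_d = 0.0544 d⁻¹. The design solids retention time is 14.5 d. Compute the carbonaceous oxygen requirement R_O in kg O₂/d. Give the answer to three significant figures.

Y_obs = Y / (1 + k_d θ_c) = 0.460 / (1 + 0.0544 × 14.5) = 0.460 / 1.789 = 0.2572.
Substrate removed = Q·(S₀ − S) = 35000 m³/d × (830 − 4.54) g/m³ = 2.89×10^7 g/d = 28891 kg/d.
P_X = Y_obs·Q·(S₀ − S) = 0.2572 × 28891 = 7430 kg VSS/d.
R_O = Q·(S₀ − S) − 1.42·P_X = 28891 − 1.42 × 7430 = 18341 kg O₂/d.

R_O ≈ 18300 kg O₂/d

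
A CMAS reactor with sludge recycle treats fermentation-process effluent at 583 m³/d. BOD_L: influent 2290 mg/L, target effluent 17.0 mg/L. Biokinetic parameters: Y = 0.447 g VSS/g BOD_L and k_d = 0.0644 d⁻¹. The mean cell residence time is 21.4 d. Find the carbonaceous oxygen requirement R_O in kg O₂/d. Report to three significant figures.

The observed yield is Y_obs = Y/(1 + k_d·θ_c) = 0.447 / (1 + 0.0644 × 21.4) = 0.447 / 2.378 = 0.1880 g VSS per g BOD_L removed.
Substrate removed = Q·(S₀ − S) = 583 m³/d × (2290 − 17.0) g/m³ = 1.33×10^6 g/d = 1325 kg/d.
P_X = Y_obs·Q·(S₀ − S) = 0.1880 × 1325 = 249.1 kg VSS/d.
R_O = Q·ΔS − 1.42 P_X = 1325 − 353.7 = 971.5 kg O₂/d.

R_O ≈ 971 kg O₂/d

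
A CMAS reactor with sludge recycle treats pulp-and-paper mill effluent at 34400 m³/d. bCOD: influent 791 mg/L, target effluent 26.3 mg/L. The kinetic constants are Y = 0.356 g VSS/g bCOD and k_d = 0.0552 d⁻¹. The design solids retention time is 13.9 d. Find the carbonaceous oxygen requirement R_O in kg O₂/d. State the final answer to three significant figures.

Y_obs = Y / (1 + k_d θ_c) = 0.356 / (1 + 0.0552 × 13.9) = 0.356 / 1.767 = 0.2014.
ΔS = 791 − 26.3 = 764.7 mg/L, so the substrate removal rate is 34400 × 764.7/1000 = 26306 kg bCOD/d.
Biomass synthesised: P_X = Y_obs × 26306 = 5299 kg VSS/d.
Carbonaceous O₂ demand = substrate oxidised − cell-mass equivalent = 26306 − 1.42 × 5299 = 18781 kg O₂/d.

R_O ≈ 18800 kg O₂/d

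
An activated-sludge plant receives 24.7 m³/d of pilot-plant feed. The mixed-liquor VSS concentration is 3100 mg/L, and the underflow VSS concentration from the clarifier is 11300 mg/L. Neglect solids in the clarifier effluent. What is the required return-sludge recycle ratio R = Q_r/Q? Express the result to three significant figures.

R ≈ 0.378

R = Q_r/Q = X/(X_r − X) = 3100 / (11300 − 3100) = 0.3780.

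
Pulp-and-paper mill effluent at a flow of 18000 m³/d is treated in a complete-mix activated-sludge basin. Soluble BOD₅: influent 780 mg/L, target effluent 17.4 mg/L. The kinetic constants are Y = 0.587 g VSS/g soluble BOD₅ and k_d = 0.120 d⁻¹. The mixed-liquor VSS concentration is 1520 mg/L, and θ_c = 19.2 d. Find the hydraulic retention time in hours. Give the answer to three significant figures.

From the SRT design equation V = Y Q (S₀−S) θ_c / [X (1 + k_d θ_c)] = 0.587 × 18000 × (780 − 17.4) × 19.2 / [1520 × (1 + 0.120 × 19.2)] = 1.55×10^8 / 5022 = 30805 m³.
τ = V/Q = 30805/18000 = 1.711 d, or 41.07 h.

τ ≈ 41.1 h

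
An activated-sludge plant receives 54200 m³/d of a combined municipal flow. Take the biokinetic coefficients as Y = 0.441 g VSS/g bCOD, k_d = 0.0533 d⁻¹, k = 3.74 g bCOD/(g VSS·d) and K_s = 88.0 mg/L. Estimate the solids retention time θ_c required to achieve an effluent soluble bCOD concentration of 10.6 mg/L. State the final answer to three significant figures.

θ_c ≈ 8.06 d

At the target effluent, Y k S/(K_s+S) = 0.441×3.74×10.6/98.60 = 0.1773 d⁻¹.
1/θ_c = 0.1773 − 0.0533 = 0.1240 d⁻¹, so θ_c = 8.064 d.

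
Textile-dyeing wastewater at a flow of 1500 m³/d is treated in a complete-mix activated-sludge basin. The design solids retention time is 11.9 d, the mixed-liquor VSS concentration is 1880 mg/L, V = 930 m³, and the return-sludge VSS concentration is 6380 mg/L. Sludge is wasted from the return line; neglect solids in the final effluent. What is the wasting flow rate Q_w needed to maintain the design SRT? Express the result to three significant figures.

Q_w ≈ 23.0 m³/d

Q_w = (V·X)/(θ_c X_r) = 930.0 × 1880 / (11.9 × 6380) = 23.03 m³/d.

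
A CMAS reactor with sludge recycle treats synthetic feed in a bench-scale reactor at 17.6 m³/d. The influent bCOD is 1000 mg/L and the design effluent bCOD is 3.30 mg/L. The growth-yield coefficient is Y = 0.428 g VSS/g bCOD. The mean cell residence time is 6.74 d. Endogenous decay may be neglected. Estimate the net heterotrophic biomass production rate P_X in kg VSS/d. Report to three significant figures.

With endogenous decay neglected, the observed yield equals the true yield: Y_obs = Y = 0.428 g VSS/g bCOD.
Substrate removed = Q·(S₀ − S) = 17.6 m³/d × (1000 − 3.30) g/m³ = 1.75×10^4 g/d = 17.54 kg/d.
So the net sludge growth is P_X = 0.4280 × 17.54 = 7.508 kg VSS/d.

P_X ≈ 7.51 kg VSS/d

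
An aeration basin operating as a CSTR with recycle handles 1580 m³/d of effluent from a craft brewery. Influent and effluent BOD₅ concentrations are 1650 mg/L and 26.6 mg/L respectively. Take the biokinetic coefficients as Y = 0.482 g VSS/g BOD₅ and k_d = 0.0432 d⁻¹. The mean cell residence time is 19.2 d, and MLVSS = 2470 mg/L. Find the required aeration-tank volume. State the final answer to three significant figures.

V ≈ 5250 m³

Rearranging the biomass balance for a CMAS with decay, V = Y·Q·ΔS·θ_c / [X·(1+k_d θ_c)] = 0.482 × 1580 × (1650 − 26.6) × 19.2 / [2470 × (1 + 0.0432 × 19.2)] = 2.37×10^7 / 4519 = 5253 m³.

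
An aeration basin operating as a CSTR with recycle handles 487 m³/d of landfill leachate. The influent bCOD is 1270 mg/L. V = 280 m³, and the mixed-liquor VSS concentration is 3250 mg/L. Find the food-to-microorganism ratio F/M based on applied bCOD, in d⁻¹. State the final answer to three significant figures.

F/M ≈ 0.680 d⁻¹

F/M = applied load / biomass = Q·S₀/(V·X) = 487 × 1270 / (280.0 × 3250) = 0.6797 d⁻¹.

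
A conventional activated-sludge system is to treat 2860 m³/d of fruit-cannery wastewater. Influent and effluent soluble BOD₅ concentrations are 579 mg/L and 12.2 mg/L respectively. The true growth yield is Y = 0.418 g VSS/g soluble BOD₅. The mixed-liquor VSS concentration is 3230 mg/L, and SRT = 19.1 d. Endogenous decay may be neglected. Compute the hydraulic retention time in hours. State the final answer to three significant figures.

Biomass mass balance (decay neglected): V·X = Y·Q·(S₀ − S)·θ_c, so V = 0.418 × 2860 × (579 − 12.2) × 19.1 / 3230 = 4007 m³.
τ = V/Q = 4007/2860 = 1.401 d, or 33.62 h.

τ ≈ 33.6 h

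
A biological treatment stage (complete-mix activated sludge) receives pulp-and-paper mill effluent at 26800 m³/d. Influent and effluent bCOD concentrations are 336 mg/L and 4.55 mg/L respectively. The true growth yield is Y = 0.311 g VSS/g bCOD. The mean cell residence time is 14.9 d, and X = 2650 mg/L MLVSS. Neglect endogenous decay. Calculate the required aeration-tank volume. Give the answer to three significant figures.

With k_d = 0 the design equation reduces to V = Y Q (S₀−S) θ_c / X = 0.311 × 26800 × (336 − 4.55) × 14.9 / 2650 = 15533 m³.

V ≈ 15500 m³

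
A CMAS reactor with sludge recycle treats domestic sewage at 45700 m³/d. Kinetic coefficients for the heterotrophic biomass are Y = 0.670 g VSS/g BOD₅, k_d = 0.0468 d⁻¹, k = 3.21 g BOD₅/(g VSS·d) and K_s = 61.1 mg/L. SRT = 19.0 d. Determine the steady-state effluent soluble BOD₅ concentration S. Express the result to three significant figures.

S ≈ 2.96 mg/L

Effluent substrate depends only on kinetics and SRT: S = K_s(1 + k_d θ_c) / [θ_c(Yk − k_d) − 1] = 61.1 × (1 + 0.0468 × 19.0) / [19.0 × (0.670 × 3.21 − 0.0468) − 1] = 115.4 / 38.97 = 2.962 mg/L.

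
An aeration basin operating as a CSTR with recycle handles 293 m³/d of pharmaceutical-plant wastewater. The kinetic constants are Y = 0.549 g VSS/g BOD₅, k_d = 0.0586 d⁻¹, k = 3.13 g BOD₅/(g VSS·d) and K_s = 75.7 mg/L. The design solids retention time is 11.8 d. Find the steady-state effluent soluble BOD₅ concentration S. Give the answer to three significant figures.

S ≈ 6.89 mg/L

Effluent substrate depends only on kinetics and SRT: S = K_s(1 + k_d θ_c) / [θ_c(Yk − k_d) − 1] = 75.7 × (1 + 0.0586 × 11.8) / [11.8 × (0.549 × 3.13 − 0.0586) − 1] = 128.0 / 18.59 = 6.890 mg/L.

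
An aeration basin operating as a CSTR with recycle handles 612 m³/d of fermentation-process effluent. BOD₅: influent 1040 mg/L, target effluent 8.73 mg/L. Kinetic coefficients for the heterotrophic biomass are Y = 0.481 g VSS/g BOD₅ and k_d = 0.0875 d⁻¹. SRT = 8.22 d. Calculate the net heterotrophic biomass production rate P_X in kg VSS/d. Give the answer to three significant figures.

P_X ≈ 177 kg VSS/d

The observed yield is Y_obs = Y/(1 + k_d·θ_c) = 0.481 / (1 + 0.0875 × 8.22) = 0.481 / 1.719 = 0.2798 g VSS per g BOD₅ removed.
Q·(S₀ − S) = 612 × (1040 − 8.73) × 10⁻³ = 631.1 kg/d removed.
So the net sludge growth is P_X = 0.2798 × 631.1 = 176.6 kg VSS/d.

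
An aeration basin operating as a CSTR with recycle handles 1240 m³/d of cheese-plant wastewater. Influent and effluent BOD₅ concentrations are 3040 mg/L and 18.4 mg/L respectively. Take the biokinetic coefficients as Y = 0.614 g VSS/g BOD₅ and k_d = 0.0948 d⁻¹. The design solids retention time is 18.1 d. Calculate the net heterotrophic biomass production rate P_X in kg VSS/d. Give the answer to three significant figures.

P_X ≈ 847 kg VSS/d

Y_obs = Y / (1 + k_d θ_c) = 0.614 / (1 + 0.0948 × 18.1) = 0.614 / 2.716 = 0.2261.
Substrate removed = Q·(S₀ − S) = 1240 m³/d × (3040 − 18.4) g/m³ = 3.75×10^6 g/d = 3747 kg/d.
P_X = Y_obs · Q(S₀ − S) = 0.2261 × 3747 = 847.1 kg VSS/d.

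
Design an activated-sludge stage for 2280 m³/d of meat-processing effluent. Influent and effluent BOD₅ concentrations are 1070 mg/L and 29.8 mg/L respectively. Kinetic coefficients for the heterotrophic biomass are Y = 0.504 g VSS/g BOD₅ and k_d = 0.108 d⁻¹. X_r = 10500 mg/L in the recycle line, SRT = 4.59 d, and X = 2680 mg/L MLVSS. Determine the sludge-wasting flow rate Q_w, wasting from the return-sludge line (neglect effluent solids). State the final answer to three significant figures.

Q_w ≈ 76.1 m³/d

From the SRT design equation V = Y Q (S₀−S) θ_c / [X (1 + k_d θ_c)] = 0.504 × 2280 × (1070 − 29.8) × 4.59 / [2680 × (1 + 0.108 × 4.59)] = 5.49×10^6 / 4009 = 1369 m³.
Wasting from the return line (neglecting effluent solids): Q_w = V·X / (θ_c·X_r) = 1369 × 2680 / (4.59 × 10500) = 76.11 m³/d.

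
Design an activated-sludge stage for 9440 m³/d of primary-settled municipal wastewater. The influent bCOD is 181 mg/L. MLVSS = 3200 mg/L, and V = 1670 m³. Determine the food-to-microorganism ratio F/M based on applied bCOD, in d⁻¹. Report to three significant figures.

F/M ≈ 0.320 d⁻¹

F/M = Q·S₀ / (V·X) = 9440 × 181 / (1670 × 3200) = 0.3197 g bCOD·(g VSS·d)⁻¹.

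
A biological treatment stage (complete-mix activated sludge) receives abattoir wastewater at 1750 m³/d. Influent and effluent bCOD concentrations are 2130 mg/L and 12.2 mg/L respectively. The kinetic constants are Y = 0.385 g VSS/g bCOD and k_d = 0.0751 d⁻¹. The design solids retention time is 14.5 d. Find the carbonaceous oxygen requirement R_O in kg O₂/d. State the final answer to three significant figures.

R_O ≈ 2740 kg O₂/d

Correct the yield for decay: Y_obs = Y/(1 + k_d θ_c) = 0.385 / (1 + 0.0751 × 14.5) = 0.385 / 2.089 = 0.1843.
Q·(S₀ − S) = 1750 × (2130 − 12.2) × 10⁻³ = 3706 kg/d removed.
Biomass synthesised: P_X = Y_obs × 3706 = 683.1 kg VSS/d.
Carbonaceous O₂ demand = substrate oxidised − cell-mass equivalent = 3706 − 1.42 × 683.1 = 2736 kg O₂/d.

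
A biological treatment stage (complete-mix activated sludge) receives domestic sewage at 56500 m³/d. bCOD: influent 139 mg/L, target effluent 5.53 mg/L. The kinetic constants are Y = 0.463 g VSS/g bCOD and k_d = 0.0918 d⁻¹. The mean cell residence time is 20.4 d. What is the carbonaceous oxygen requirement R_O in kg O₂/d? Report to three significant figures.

R_O ≈ 5820 kg O₂/d

Observed yield with endogenous decay: Y_obs = Y / (1 + k_d·θ_c) = 0.463 / (1 + 0.0918 × 20.4) = 0.463 / 2.873 = 0.1612 g VSS/g bCOD.
Substrate removed = Q·(S₀ − S) = 56500 m³/d × (139 − 5.53) g/m³ = 7.54×10^6 g/d = 7541 kg/d.
Biomass synthesised: P_X = Y_obs × 7541 = 1215 kg VSS/d.
R_O = Q·ΔS − 1.42 P_X = 7541 − 1726 = 5815 kg O₂/d.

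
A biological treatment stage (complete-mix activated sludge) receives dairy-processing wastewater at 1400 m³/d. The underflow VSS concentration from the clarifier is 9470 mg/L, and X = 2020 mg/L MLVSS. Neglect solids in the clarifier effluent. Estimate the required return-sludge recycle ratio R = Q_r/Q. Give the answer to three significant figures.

Solids balance on the clarifier gives (1+R)X = R·X_r, so R = X/(X_r − X) = 2020 / (9470 − 2020) = 0.2711.

R ≈ 0.271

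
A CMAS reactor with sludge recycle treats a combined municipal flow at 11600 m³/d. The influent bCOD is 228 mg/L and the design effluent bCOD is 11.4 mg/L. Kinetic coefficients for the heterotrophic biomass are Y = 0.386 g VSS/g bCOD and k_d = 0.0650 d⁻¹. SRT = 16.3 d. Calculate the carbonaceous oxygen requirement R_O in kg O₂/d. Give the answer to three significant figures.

Correct the yield for decay: Y_obs = Y/(1 + k_d θ_c) = 0.386 / (1 + 0.0650 × 16.3) = 0.386 / 2.059 = 0.1874.
Substrate removed = Q·(S₀ − S) = 11600 m³/d × (228 − 11.4) g/m³ = 2.51×10^6 g/d = 2513 kg/d.
Net sludge production P_X = 0.1874 × 2513 = 470.9 kg VSS/d.
R_O = Q·(S₀ − S) − 1.42·P_X = 2513 − 1.42 × 470.9 = 1844 kg O₂/d.

R_O ≈ 1840 kg O₂/d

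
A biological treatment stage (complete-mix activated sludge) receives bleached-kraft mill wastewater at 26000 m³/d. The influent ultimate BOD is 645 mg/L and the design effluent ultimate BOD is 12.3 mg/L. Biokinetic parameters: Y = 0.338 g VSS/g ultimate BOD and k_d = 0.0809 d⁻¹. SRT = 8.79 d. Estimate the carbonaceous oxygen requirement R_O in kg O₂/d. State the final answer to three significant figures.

Y_obs = Y / (1 + k_d θ_c) = 0.338 / (1 + 0.0809 × 8.79) = 0.338 / 1.711 = 0.1975.
Q·(S₀ − S) = 26000 × (645 − 12.3) × 10⁻³ = 16450 kg/d removed.
Net sludge production P_X = 0.1975 × 16450 = 3249 kg VSS/d.
R_O = Q·ΔS − 1.42 P_X = 16450 − 4614 = 11836 kg O₂/d.

R_O ≈ 11800 kg O₂/d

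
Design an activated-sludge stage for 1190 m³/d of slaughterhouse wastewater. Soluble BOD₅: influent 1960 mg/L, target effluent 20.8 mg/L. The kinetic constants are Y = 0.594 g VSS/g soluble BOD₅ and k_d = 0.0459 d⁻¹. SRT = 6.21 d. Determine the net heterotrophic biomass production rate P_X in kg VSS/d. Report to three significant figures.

Correct the yield for decay: Y_obs = Y/(1 + k_d θ_c) = 0.594 / (1 + 0.0459 × 6.21) = 0.594 / 1.285 = 0.4622.
ΔS = 1960 − 20.8 = 1939 mg/L, so the substrate removal rate is 1190 × 1939/1000 = 2308 kg soluble BOD₅/d.
Net biomass production P_X = Y_obs × Q·(S₀ − S) = 0.4622 × 2308 = 1067 kg VSS/d.

P_X ≈ 1070 kg VSS/d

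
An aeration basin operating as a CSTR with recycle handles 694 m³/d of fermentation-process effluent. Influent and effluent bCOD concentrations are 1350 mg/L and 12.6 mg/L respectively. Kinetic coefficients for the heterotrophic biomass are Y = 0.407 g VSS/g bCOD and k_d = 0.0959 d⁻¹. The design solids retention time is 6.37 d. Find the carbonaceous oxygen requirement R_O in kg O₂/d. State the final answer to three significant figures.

Observed yield with endogenous decay: Y_obs = Y / (1 + k_d·θ_c) = 0.407 / (1 + 0.0959 × 6.37) = 0.407 / 1.611 = 0.2527 g VSS/g bCOD.
Mass of bCOD removed per day: Q(S₀ − S) = 694 × 1337 g/m³ = 928.2 kg/d.
Biomass synthesised: P_X = Y_obs × 928.2 = 234.5 kg VSS/d.
R_O = Q·(S₀ − S) − 1.42·P_X = 928.2 − 1.42 × 234.5 = 595.2 kg O₂/d.

R_O ≈ 595 kg O₂/d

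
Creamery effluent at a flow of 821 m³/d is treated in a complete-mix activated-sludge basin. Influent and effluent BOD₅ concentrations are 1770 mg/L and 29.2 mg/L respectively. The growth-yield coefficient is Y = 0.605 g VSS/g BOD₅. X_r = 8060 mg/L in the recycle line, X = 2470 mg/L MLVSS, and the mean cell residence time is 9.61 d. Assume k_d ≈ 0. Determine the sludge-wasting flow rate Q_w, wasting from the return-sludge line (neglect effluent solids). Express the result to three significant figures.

Q_w ≈ 107 m³/d

With k_d = 0 the design equation reduces to V = Y Q (S₀−S) θ_c / X = 0.605 × 821 × (1770 − 29.2) × 9.61 / 2470 = 3364 m³.
Wasting from the return line (neglecting effluent solids): Q_w = V·X / (θ_c·X_r) = 3364 × 2470 / (9.61 × 8060) = 107.3 m³/d.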